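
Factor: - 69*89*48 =- 294768 = - 2^4 * 3^2*23^1*89^1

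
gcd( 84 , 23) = 1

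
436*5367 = 2340012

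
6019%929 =445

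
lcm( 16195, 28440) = 1166040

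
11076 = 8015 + 3061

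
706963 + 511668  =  1218631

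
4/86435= 4/86435 = 0.00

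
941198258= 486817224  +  454381034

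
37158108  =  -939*(-39572)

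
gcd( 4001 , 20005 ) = 4001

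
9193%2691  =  1120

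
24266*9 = 218394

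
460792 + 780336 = 1241128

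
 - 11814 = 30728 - 42542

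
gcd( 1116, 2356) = 124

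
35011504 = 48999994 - 13988490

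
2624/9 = 2624/9 = 291.56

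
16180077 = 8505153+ 7674924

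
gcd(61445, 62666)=1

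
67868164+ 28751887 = 96620051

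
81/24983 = 81/24983 = 0.00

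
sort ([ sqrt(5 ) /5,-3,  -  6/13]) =[ - 3,  -  6/13,sqrt(5)/5]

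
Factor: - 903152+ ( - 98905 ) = -3^1* 7^1*47717^1 =- 1002057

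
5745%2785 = 175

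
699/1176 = 233/392 =0.59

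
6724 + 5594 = 12318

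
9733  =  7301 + 2432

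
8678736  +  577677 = 9256413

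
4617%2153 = 311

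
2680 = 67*40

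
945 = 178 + 767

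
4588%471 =349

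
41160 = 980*42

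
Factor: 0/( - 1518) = 0=0^1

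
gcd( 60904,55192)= 8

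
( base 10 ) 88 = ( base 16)58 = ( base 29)31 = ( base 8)130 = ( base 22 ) 40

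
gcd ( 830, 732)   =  2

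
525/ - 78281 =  - 1  +  11108/11183 = - 0.01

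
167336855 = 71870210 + 95466645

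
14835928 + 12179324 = 27015252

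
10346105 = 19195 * 539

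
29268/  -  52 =- 7317/13 = - 562.85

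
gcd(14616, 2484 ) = 36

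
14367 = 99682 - 85315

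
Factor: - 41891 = -163^1*257^1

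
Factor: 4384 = 2^5*137^1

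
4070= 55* 74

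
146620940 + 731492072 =878113012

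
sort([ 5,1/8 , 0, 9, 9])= [ 0,  1/8, 5 , 9, 9]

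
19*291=5529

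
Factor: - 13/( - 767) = 1/59 = 59^( - 1)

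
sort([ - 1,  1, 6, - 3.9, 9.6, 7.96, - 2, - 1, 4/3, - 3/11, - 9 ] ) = [ - 9, - 3.9, - 2, - 1, -1, - 3/11, 1,  4/3,6,7.96,  9.6] 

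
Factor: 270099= 3^2 * 30011^1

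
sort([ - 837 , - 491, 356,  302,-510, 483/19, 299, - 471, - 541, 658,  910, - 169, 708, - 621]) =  [ - 837, - 621, - 541, - 510, - 491 , - 471, - 169 , 483/19,  299, 302,356, 658,708,  910 ] 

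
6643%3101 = 441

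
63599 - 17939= 45660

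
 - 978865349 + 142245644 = - 836619705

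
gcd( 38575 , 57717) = 1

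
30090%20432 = 9658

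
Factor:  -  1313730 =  - 2^1*3^2 * 5^1*11^1*1327^1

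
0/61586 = 0 = 0.00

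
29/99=29/99 = 0.29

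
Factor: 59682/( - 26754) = -29/13 = - 13^( - 1)*29^1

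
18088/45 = 401 + 43/45 = 401.96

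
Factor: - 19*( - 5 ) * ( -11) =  - 5^1 * 11^1 * 19^1 = - 1045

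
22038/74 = 297  +  30/37 = 297.81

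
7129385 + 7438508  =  14567893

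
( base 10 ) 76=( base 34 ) 28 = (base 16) 4C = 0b1001100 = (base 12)64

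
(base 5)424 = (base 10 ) 114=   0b1110010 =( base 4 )1302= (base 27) 46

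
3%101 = 3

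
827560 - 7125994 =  - 6298434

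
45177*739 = 33385803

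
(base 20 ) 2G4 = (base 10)1124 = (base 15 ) 4ee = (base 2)10001100100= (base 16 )464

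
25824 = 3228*8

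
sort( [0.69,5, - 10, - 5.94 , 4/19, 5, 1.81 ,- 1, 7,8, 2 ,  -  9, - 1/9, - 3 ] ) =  [ - 10, -9,-5.94, - 3, - 1, - 1/9, 4/19, 0.69,  1.81, 2, 5, 5,7,8]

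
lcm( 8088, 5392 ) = 16176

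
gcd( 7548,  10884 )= 12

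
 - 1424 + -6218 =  - 7642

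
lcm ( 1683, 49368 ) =148104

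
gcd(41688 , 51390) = 18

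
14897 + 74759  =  89656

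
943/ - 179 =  - 943/179 = - 5.27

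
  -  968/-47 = 20  +  28/47 = 20.60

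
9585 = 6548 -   -  3037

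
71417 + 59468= 130885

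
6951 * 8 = 55608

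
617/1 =617 = 617.00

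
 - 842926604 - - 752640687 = - 90285917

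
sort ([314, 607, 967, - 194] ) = [ - 194,314,607, 967]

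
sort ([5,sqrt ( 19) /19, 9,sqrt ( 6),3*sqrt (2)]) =[sqrt(  19) /19,sqrt( 6), 3*sqrt( 2), 5,9]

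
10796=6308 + 4488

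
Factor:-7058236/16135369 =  - 2^2*1764559^1*16135369^( -1 )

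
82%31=20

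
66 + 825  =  891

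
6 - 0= 6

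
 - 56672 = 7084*(- 8)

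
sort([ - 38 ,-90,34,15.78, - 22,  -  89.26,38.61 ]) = [ - 90, - 89.26, - 38  , - 22, 15.78,34, 38.61]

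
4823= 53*91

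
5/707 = 5/707= 0.01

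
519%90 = 69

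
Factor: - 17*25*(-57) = 24225 =3^1*5^2*17^1 * 19^1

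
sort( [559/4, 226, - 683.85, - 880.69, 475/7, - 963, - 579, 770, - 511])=[ - 963, - 880.69,-683.85, - 579, - 511, 475/7, 559/4,  226,770 ]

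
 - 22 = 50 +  - 72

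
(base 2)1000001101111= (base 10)4207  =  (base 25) 6I7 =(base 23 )7LL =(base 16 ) 106f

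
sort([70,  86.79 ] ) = [70,86.79 ]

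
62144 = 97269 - 35125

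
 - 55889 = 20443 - 76332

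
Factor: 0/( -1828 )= 0^1  =  0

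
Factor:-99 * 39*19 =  - 73359 = -  3^3*11^1*13^1*19^1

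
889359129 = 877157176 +12201953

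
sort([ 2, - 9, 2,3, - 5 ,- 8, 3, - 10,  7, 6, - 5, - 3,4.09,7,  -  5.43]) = [ - 10, -9, -8, - 5.43, - 5, - 5 , - 3, 2, 2, 3, 3, 4.09, 6, 7, 7] 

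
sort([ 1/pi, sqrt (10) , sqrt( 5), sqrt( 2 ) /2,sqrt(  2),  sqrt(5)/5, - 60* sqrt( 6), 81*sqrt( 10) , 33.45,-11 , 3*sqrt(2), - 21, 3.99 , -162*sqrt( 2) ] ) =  [ - 162*sqrt(2),- 60*sqrt( 6 ) , - 21, - 11 , 1/pi , sqrt(5)/5 , sqrt( 2)/2, sqrt( 2), sqrt(5 ),  sqrt ( 10 ) , 3.99,3*sqrt(2 ),  33.45 , 81*sqrt(10)] 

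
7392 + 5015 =12407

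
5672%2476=720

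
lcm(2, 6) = 6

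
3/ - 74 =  - 1+ 71/74 = - 0.04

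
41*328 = 13448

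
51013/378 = 51013/378 = 134.96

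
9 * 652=5868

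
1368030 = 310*4413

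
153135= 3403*45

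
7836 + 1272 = 9108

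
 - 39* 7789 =-303771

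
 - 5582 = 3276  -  8858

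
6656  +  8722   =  15378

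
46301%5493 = 2357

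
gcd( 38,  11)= 1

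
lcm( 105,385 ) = 1155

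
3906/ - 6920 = -1+1507/3460 = -0.56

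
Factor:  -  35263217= - 11^1 * 29^1*110543^1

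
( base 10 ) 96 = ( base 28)3c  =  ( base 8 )140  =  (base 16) 60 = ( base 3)10120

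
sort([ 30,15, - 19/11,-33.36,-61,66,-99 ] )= [ - 99, -61, - 33.36, - 19/11,15,  30, 66]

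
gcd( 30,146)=2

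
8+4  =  12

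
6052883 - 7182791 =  - 1129908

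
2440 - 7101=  - 4661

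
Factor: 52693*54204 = 2^2*3^1*23^1*29^1*79^1*4517^1 = 2856171372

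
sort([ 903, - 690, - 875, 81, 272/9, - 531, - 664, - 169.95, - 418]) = [ - 875,-690 ,- 664,- 531,-418, - 169.95,272/9, 81, 903 ] 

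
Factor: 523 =523^1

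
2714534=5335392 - 2620858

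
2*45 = 90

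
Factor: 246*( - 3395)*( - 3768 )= 3146920560 =2^4*3^2*5^1*7^1 * 41^1 * 97^1*157^1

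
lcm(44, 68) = 748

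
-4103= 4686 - 8789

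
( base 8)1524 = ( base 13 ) 507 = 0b1101010100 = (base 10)852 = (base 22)1GG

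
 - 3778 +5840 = 2062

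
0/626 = 0= 0.00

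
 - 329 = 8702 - 9031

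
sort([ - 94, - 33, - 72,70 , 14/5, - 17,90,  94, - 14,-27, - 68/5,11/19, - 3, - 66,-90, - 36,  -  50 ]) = [ - 94 , - 90, - 72, - 66, - 50,-36, - 33, - 27, - 17, - 14, - 68/5, - 3,11/19,14/5,70,90,94]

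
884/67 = 884/67 = 13.19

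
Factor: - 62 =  - 2^1*31^1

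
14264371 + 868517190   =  882781561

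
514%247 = 20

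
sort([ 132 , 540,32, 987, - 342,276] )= [ - 342, 32,132,276,  540, 987 ]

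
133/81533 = 133/81533 =0.00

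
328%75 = 28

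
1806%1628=178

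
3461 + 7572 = 11033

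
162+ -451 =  - 289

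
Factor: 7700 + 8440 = 16140 = 2^2*3^1*5^1 * 269^1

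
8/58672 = 1/7334 = 0.00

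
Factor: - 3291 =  - 3^1 * 1097^1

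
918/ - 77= - 12 + 6/77= - 11.92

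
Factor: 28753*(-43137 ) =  -3^2*4793^1*28753^1 = - 1240318161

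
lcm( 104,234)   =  936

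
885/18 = 295/6= 49.17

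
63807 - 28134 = 35673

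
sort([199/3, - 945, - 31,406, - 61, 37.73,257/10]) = [ - 945,-61, - 31,257/10 , 37.73 , 199/3, 406 ]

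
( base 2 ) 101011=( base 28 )1F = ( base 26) 1h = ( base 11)3a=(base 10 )43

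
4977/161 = 30 + 21/23 = 30.91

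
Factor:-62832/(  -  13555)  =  2^4*3^1* 5^(-1)*7^1*11^1*17^1*2711^( - 1) 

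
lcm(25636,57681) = 230724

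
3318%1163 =992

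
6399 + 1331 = 7730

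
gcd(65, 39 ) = 13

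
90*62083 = 5587470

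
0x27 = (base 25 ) 1E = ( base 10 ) 39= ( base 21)1i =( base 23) 1g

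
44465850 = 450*98813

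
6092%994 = 128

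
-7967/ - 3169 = 2+ 1629/3169 = 2.51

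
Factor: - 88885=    - 5^1*29^1*613^1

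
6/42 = 1/7= 0.14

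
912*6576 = 5997312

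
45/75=3/5  =  0.60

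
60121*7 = 420847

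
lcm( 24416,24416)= 24416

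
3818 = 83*46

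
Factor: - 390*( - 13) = 2^1 * 3^1*5^1*13^2 = 5070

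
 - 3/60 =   -  1 + 19/20 = -0.05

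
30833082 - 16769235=14063847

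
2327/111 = 20 + 107/111 =20.96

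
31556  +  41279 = 72835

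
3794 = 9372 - 5578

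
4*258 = 1032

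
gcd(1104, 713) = 23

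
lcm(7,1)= 7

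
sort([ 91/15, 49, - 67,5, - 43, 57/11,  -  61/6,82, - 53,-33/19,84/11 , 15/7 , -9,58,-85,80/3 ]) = [ - 85, - 67, - 53, - 43, - 61/6 , - 9, - 33/19,  15/7,  5, 57/11,91/15,84/11, 80/3, 49, 58,82 ]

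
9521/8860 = 9521/8860   =  1.07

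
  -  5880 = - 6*980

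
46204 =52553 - 6349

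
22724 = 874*26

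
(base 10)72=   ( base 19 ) 3f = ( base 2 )1001000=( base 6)200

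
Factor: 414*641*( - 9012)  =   - 2^3*3^3*23^1 *641^1*751^1 = - 2391550488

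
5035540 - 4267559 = 767981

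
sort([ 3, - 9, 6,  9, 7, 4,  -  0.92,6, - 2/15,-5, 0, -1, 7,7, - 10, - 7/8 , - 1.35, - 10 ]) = [ - 10, - 10,-9 , - 5,  -  1.35,  -  1, - 0.92, - 7/8, - 2/15,0, 3, 4, 6,  6, 7,7, 7, 9]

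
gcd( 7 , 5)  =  1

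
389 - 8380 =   -  7991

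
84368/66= 1278 + 10/33 = 1278.30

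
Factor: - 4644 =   -  2^2*3^3*43^1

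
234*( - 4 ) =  - 936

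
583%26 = 11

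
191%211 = 191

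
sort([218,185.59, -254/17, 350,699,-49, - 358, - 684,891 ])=[ - 684,-358,-49, - 254/17,185.59, 218,350,699,891]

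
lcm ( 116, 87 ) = 348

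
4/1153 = 4/1153  =  0.00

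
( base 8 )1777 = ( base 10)1023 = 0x3FF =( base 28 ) 18F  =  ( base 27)1ao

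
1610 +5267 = 6877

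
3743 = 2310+1433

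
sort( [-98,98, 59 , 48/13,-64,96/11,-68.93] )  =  [-98,  -  68.93,-64 , 48/13, 96/11, 59  ,  98]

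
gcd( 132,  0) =132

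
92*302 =27784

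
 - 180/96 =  - 2 + 1/8 = - 1.88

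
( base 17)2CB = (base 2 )1100011001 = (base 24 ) 191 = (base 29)RA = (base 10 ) 793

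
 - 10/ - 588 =5/294 = 0.02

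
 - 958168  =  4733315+-5691483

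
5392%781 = 706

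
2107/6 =2107/6 = 351.17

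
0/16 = 0 =0.00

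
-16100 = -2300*7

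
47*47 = 2209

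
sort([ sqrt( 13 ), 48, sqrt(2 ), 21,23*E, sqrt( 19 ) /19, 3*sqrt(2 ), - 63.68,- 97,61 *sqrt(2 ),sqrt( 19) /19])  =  [-97, - 63.68, sqrt(19)/19, sqrt(19 )/19, sqrt( 2 ), sqrt( 13 ),3*sqrt(2), 21, 48, 23*E, 61*sqrt (2)]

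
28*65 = 1820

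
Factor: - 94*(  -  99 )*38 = 353628=2^2*3^2 * 11^1*19^1* 47^1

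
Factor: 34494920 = 2^3 *5^1* 29^1*131^1 * 227^1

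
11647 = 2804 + 8843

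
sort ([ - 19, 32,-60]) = [ - 60, -19,32 ]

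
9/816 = 3/272 = 0.01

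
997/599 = 997/599 = 1.66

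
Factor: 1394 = 2^1*17^1*41^1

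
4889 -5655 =-766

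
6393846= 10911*586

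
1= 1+0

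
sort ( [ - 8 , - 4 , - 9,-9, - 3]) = [ - 9, - 9, - 8, -4, - 3 ] 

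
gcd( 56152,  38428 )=4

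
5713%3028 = 2685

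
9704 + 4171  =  13875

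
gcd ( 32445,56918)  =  1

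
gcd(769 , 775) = 1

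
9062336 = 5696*1591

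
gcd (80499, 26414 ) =1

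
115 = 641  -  526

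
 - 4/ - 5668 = 1/1417 = 0.00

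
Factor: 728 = 2^3*7^1*13^1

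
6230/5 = 1246 = 1246.00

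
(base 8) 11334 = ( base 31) 50N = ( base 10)4828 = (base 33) 4EA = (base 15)166d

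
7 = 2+5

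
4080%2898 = 1182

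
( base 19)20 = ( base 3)1102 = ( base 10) 38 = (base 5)123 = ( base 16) 26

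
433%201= 31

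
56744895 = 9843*5765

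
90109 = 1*90109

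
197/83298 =197/83298=0.00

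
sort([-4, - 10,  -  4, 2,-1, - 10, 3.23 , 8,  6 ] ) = [ - 10  ,  -  10, - 4,-4, -1 , 2,3.23 , 6,8]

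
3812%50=12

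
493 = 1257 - 764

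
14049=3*4683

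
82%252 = 82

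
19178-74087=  - 54909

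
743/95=743/95 = 7.82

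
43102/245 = 43102/245 = 175.93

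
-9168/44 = -2292/11 = - 208.36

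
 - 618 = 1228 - 1846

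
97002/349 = 277 + 329/349  =  277.94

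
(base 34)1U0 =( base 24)3IG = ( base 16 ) 880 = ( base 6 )14024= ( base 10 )2176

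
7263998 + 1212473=8476471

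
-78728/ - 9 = 78728/9   =  8747.56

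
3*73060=219180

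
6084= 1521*4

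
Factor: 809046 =2^1*3^2*7^1*6421^1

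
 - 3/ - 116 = 3/116 =0.03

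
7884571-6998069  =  886502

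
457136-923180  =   - 466044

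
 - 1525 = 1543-3068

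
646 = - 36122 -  - 36768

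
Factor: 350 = 2^1*5^2*7^1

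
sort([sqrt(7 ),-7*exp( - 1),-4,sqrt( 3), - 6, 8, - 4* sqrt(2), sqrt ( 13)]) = [-6, - 4 * sqrt( 2 ), - 4,-7 * exp( - 1),sqrt( 3 ),sqrt( 7 ), sqrt(13 ),8]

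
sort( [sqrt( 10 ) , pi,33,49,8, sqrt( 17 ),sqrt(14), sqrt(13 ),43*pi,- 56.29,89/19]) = [ - 56.29, pi,  sqrt(10 ),sqrt( 13),sqrt( 14 ), sqrt (17 ),89/19, 8,33,49,43 * pi]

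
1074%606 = 468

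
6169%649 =328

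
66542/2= 33271 = 33271.00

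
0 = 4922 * 0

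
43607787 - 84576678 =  - 40968891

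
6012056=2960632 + 3051424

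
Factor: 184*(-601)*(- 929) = 2^3*23^1*601^1*929^1 = 102732536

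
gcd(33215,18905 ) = 5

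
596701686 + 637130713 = 1233832399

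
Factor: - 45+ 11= - 2^1*17^1 = - 34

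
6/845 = 6/845 = 0.01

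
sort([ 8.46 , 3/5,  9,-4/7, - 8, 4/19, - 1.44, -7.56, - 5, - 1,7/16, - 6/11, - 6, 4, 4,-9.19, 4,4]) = [-9.19, - 8, - 7.56, - 6,  -  5, - 1.44, - 1, - 4/7,-6/11, 4/19, 7/16,3/5, 4, 4, 4, 4, 8.46, 9]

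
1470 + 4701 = 6171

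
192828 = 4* 48207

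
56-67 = -11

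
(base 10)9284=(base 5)244114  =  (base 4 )2101010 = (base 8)22104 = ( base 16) 2444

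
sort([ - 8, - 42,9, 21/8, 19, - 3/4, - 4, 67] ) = [ - 42,-8, - 4, - 3/4, 21/8, 9,19, 67] 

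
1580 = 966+614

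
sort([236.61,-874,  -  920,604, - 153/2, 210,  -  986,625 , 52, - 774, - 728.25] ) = [-986, -920,- 874,  -  774,  -  728.25, - 153/2,52, 210, 236.61,604, 625]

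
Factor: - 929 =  - 929^1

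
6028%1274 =932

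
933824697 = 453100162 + 480724535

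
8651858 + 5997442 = 14649300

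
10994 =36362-25368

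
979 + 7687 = 8666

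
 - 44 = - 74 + 30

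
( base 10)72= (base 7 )132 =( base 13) 57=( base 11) 66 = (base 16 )48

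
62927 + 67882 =130809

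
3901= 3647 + 254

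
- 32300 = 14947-47247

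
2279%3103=2279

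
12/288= 1/24 =0.04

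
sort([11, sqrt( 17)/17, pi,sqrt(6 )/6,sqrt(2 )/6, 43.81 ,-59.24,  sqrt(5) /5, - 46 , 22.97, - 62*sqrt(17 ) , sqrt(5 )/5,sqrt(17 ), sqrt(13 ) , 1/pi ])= [  -  62 * sqrt (17 ),-59.24,-46 , sqrt(2)/6, sqrt(17 )/17 , 1/pi,  sqrt( 6)/6,sqrt (5)/5, sqrt( 5)/5, pi, sqrt ( 13),sqrt(17), 11 , 22.97 , 43.81]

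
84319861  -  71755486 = 12564375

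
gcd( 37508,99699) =1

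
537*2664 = 1430568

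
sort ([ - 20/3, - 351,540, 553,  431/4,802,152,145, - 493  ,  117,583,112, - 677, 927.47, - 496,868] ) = [ - 677, - 496, - 493,-351, - 20/3, 431/4,112,117,  145,152, 540,553,583, 802,  868 , 927.47 ] 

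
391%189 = 13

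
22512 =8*2814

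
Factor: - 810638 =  - 2^1 *409^1*991^1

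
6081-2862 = 3219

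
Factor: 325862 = 2^1*61^1*2671^1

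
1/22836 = 1/22836= 0.00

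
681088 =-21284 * ( - 32)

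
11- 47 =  - 36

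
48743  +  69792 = 118535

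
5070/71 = 71 + 29/71 = 71.41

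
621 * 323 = 200583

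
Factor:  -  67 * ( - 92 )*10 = 61640 = 2^3*5^1*23^1* 67^1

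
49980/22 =2271+ 9/11  =  2271.82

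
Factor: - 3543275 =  - 5^2*141731^1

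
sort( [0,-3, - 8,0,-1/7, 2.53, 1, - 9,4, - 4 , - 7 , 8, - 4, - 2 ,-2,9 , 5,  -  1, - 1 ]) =[ - 9 , - 8 , - 7, - 4 , - 4, - 3,- 2, - 2, - 1 , - 1,  -  1/7, 0,0,1, 2.53,4, 5, 8, 9]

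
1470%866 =604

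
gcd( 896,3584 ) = 896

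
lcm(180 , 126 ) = 1260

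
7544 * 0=0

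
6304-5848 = 456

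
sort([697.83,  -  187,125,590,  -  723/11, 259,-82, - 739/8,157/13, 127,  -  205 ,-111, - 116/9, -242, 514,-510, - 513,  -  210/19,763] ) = [ -513,  -  510, - 242,  -  205,-187,  -  111, -739/8, -82 , - 723/11, - 116/9, - 210/19,157/13,125,127,259,514,  590, 697.83 , 763] 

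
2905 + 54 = 2959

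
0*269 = 0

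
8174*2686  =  21955364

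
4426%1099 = 30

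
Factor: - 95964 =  - 2^2 *3^1*11^1*727^1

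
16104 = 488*33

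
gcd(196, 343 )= 49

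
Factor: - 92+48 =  - 44 = - 2^2*11^1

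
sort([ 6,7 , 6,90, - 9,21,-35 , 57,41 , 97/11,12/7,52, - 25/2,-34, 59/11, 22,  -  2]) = [ - 35, - 34,-25/2, - 9, - 2,12/7,59/11, 6,6 , 7,97/11 , 21,22,41,52,57,90] 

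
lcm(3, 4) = 12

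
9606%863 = 113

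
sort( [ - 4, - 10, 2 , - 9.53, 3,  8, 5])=[- 10, - 9.53,  -  4,2,3,5 , 8]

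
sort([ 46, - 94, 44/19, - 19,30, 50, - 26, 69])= [ - 94, - 26,-19, 44/19, 30,  46, 50, 69 ]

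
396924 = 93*4268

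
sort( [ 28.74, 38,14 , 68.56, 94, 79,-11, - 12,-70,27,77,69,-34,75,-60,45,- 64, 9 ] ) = [ - 70,-64,-60, - 34,-12,-11, 9 , 14,27, 28.74,  38,45,68.56,69,75,77, 79,94 ]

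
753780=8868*85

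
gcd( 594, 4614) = 6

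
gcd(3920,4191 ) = 1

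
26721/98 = 26721/98 = 272.66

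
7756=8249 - 493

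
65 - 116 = -51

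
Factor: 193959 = 3^2*23^1 * 937^1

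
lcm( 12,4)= 12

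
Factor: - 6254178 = -2^1*3^1*7^1 * 43^1*3463^1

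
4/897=4/897 = 0.00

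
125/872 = 125/872 = 0.14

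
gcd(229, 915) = 1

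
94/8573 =94/8573 = 0.01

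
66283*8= 530264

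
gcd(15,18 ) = 3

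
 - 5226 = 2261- 7487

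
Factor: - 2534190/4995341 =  - 2^1 * 3^1*5^1*13^( - 1 )*17^1*4969^1*384257^( - 1) 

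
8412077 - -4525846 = 12937923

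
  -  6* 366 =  - 2196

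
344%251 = 93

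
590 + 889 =1479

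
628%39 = 4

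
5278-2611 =2667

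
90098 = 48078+42020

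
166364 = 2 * 83182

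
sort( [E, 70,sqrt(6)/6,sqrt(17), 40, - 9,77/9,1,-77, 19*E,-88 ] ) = [ - 88, - 77, - 9,sqrt( 6) /6,  1, E,  sqrt ( 17 ),77/9 , 40, 19*E, 70]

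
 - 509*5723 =  -  2913007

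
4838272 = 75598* 64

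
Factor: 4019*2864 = 2^4*179^1*4019^1 = 11510416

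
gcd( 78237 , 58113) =9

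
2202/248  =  1101/124 =8.88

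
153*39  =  5967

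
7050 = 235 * 30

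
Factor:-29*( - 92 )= 2^2*23^1*29^1 = 2668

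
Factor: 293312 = 2^6*4583^1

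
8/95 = 8/95 = 0.08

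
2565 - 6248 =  - 3683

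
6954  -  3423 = 3531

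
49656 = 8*6207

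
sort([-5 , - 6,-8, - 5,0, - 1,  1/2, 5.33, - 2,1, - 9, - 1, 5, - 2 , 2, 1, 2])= [ - 9,  -  8, - 6, - 5,-5, - 2,- 2, - 1 , - 1, 0, 1/2, 1,1, 2, 2, 5, 5.33]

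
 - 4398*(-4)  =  17592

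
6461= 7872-1411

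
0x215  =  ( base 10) 533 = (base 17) 1E6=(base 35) F8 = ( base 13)320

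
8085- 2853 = 5232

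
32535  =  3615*9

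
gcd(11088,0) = 11088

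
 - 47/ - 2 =47/2 = 23.50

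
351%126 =99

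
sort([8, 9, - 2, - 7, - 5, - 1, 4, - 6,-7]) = [ - 7, - 7, - 6, - 5, - 2,- 1, 4 , 8,9]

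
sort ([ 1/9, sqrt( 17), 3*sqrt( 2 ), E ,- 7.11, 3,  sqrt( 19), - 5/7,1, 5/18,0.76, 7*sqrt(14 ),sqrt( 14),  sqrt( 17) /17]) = [-7.11,- 5/7 , 1/9, sqrt( 17) /17, 5/18, 0.76, 1, E, 3, sqrt(14 ),sqrt(17 ),3*sqrt ( 2), sqrt(19 ), 7*sqrt(14 ) ]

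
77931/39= 1998 + 3/13=1998.23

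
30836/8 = 7709/2 = 3854.50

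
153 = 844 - 691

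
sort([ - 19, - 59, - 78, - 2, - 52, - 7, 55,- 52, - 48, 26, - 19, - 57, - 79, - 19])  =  [  -  79, - 78, - 59,-57, - 52, - 52, - 48,- 19, - 19, - 19, - 7, - 2 , 26, 55]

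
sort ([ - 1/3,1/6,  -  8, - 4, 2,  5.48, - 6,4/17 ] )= [ - 8,-6, -4,  -  1/3, 1/6,4/17, 2,5.48]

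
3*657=1971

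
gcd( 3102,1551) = 1551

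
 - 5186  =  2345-7531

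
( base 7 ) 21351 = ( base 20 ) d68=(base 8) 12320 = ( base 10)5328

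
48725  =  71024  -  22299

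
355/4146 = 355/4146= 0.09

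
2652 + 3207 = 5859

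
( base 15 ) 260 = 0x21c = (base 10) 540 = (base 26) kk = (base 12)390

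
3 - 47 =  - 44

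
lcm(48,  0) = 0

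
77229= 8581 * 9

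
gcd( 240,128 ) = 16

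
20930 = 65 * 322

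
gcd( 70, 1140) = 10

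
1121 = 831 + 290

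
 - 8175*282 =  - 2305350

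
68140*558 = 38022120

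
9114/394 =23 + 26/197 = 23.13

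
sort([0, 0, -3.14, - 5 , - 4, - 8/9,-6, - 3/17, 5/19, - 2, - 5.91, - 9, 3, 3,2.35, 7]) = [ - 9, - 6,-5.91, - 5,-4, - 3.14, - 2, - 8/9, - 3/17, 0, 0, 5/19, 2.35, 3, 3,7 ] 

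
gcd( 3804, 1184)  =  4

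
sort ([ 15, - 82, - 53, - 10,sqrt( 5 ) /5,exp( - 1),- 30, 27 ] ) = [ - 82 , - 53,-30, - 10,exp ( - 1 ),sqrt( 5 ) /5, 15, 27 ] 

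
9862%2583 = 2113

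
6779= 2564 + 4215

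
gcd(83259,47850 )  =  957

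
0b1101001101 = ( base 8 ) 1515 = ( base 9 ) 1138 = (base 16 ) 34D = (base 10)845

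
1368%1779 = 1368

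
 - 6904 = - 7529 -- 625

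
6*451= 2706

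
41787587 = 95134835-53347248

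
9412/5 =1882+ 2/5  =  1882.40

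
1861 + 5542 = 7403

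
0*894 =0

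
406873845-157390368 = 249483477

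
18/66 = 3/11= 0.27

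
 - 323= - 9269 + 8946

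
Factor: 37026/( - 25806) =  - 3^1*11^1*23^ ( - 1) = - 33/23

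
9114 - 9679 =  - 565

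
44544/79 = 44544/79 = 563.85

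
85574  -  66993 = 18581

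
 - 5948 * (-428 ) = 2545744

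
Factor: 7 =7^1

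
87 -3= 84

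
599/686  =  599/686 = 0.87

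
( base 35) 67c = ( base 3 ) 101102202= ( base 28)9JJ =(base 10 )7607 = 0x1DB7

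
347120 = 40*8678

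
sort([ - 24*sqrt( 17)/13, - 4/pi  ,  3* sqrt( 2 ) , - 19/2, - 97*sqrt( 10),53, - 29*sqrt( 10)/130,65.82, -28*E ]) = [ - 97*sqrt (10), - 28* E,-19/2, - 24*sqrt(17)/13, - 4/pi, - 29*sqrt( 10 ) /130,3*sqrt( 2),53,  65.82 ]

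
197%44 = 21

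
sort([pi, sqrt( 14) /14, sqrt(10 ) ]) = [ sqrt( 14)/14 , pi,  sqrt(10) ] 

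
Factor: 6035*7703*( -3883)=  - 180511370215 = -  5^1*11^1*17^1 *71^1*353^1* 7703^1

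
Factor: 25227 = 3^2*2803^1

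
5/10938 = 5/10938   =  0.00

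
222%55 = 2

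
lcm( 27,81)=81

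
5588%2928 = 2660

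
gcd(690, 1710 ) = 30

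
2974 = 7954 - 4980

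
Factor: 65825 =5^2*2633^1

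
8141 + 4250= 12391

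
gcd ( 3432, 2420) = 44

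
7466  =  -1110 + 8576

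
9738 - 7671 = 2067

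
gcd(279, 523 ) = 1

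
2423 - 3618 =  - 1195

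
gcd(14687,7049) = 19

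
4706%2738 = 1968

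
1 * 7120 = 7120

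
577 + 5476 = 6053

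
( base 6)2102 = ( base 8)726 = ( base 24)JE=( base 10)470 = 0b111010110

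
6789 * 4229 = 28710681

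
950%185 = 25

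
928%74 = 40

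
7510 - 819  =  6691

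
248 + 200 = 448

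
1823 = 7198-5375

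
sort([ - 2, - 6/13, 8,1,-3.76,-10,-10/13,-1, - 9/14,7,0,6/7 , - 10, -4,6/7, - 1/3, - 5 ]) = [ - 10, -10, - 5, - 4,-3.76,- 2,  -  1, - 10/13, - 9/14,-6/13, - 1/3, 0, 6/7, 6/7,  1, 7, 8 ]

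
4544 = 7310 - 2766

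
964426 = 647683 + 316743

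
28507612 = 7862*3626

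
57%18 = 3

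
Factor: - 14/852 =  - 2^( - 1 )*3^( - 1 )*7^1*71^( - 1) = - 7/426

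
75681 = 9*8409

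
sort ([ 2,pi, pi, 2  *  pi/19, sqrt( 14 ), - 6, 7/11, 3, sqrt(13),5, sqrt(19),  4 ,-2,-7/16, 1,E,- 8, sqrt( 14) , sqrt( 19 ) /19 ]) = [ - 8, - 6, - 2, -7/16, sqrt( 19) /19, 2 * pi/19, 7/11, 1, 2, E, 3 , pi, pi, sqrt(13 ), sqrt (14 ),sqrt(14 ), 4,sqrt(19 ), 5 ]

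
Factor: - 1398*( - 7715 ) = 2^1*3^1*5^1 * 233^1*1543^1   =  10785570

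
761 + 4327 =5088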